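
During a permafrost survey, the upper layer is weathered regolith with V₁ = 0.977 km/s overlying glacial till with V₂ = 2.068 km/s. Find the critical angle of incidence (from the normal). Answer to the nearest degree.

28°

Critical incidence: sin θ_c = V₁/V₂ = 0.977/2.068 = 0.4724.
θ_c = arcsin 0.4724 = 28.19°.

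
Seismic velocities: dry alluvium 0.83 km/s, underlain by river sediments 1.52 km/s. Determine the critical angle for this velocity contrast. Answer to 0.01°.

Critical incidence: sin θ_c = V₁/V₂ = 0.83/1.52 = 0.5461.
θ_c = arcsin 0.5461 = 33.10°.

33.10°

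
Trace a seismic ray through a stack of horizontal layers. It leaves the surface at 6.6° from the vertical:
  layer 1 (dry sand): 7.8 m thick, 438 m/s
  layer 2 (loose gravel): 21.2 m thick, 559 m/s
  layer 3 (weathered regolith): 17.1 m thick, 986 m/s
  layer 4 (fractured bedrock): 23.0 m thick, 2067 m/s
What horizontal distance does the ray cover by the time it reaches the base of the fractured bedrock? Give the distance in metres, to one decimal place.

Apply Snell's law at each interface; in layer i the horizontal offset is hᵢ·tan θᵢ.
Layer 1: θ = 6.60°; offset = 7.8·tan 6.60° = 0.902 m.
Layer 2: sin θ = 559·sin 6.6°/438 = 0.1467, θ = 8.44°; offset = 21.2·tan 8.44° = 3.144 m.
Layer 3: sin θ = 986·sin 6.6°/438 = 0.2587, θ = 15.00°; offset = 17.1·tan 15.00° = 4.580 m.
Layer 4: sin θ = 2067·sin 6.6°/438 = 0.5424, θ = 32.85°; offset = 23.0·tan 32.85° = 14.850 m.
Summing the layer offsets gives 23.476 m.

23.5 m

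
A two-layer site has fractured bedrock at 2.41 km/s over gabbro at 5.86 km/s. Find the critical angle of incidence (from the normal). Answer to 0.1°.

24.3°

At critical incidence the refracted ray runs along the interface (θ₂ = 90°), so sin θ_c = V₁/V₂.
θ_c = arcsin(2.41/5.86) = arcsin 0.4113 = 24.28°.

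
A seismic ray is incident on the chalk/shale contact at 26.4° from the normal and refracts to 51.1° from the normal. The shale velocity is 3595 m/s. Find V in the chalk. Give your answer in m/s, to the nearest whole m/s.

2054 m/s

Snell's law: sin 26.4°/V₁ = sin 51.1°/V₂.
V₁ = V₂·sin 26.4°/sin 51.1° = 3595 × 0.5713 = 2053.94 m/s.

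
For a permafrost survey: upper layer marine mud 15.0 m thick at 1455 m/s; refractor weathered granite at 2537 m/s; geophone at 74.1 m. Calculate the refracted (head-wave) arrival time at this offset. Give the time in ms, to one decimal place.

46.1 ms

θ_c = arcsin(V₁/V₂) = arcsin(1455/2537) = 35.00°, cos θ_c = 0.8192.
Intercept time tᵢ = 2h cos θ_c / V₁ = 2·15.0·0.8192/1455 = 0.01689 s.
t = x/V₂ + tᵢ = 74.1/2537 + 0.01689 = 0.04610 s.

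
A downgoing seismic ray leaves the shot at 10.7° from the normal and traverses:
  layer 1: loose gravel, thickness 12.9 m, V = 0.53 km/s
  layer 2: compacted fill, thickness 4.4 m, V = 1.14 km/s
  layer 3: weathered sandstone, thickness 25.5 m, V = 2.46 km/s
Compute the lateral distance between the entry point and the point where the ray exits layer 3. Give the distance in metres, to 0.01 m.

47.67 m

p = sin θ₁/V₁ = sin 10.7°/0.53 = 3.5031e-01 s/km is conserved through the stack.
Layer 1: θ = 10.70°; offset = 12.9·tan 10.70° = 2.4375 m.
Layer 2: sin θ = p·1.14 = 0.3994 → θ = 23.54°; offset = 4.4·tan 23.54° = 1.9167 m.
Layer 3: sin θ = p·2.46 = 0.8618 → θ = 59.52°; offset = 25.5·tan 59.52° = 43.3186 m.
Total horizontal offset = 47.6727 m.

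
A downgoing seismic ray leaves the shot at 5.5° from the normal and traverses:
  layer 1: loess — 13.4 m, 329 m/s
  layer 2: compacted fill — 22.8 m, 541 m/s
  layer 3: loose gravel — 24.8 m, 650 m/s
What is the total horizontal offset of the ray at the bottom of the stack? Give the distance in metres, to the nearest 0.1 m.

9.7 m

Ray parameter p = sin 5.5° / 329 m/s = 2.9132e-04 s/m.
Layer 1: θ = 5.50°; offset = 13.4·tan 5.50° = 1.290 m.
Layer 2: sin θ = p·541 = 0.1576 → θ = 9.07°; offset = 22.8·tan 9.07° = 3.639 m.
Layer 3: sin θ = p·650 = 0.1894 → θ = 10.92°; offset = 24.8·tan 10.92° = 4.783 m.
Σ offsets = 9.712 m.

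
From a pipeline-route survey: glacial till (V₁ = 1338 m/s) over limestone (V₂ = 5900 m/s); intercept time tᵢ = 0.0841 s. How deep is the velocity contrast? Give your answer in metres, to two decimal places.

57.77 m

θ_c = arcsin(1338/5900) = 13.11°; cos θ_c = 0.9739.
tᵢ = 2h cos θ_c/V₁ ⇒ h = tᵢ·V₁/(2 cos θ_c) = 0.0841·1338/(2·0.9739) = 57.77 m.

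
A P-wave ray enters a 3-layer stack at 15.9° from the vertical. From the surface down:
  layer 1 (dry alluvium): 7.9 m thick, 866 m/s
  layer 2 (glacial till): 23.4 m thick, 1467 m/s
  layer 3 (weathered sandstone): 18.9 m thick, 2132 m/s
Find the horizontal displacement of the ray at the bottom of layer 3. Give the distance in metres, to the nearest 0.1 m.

31.8 m

p = sin θ₁/V₁ = sin 15.9°/866 = 3.1635e-04 s/m is conserved through the stack.
Layer 1: θ = 15.90°; offset = 7.9·tan 15.90° = 2.250 m.
Layer 2: sin θ = p·1467 = 0.4641 → θ = 27.65°; offset = 23.4·tan 27.65° = 12.260 m.
Layer 3: sin θ = p·2132 = 0.6745 → θ = 42.41°; offset = 18.9·tan 42.41° = 17.265 m.
Total horizontal offset = 31.776 m.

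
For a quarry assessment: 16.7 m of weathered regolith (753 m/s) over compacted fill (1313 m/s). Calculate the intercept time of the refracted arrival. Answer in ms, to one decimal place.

36.3 ms

tᵢ = 2h·√(V₂²−V₁²)/(V₁V₂).
√(V₂²−V₁²) = √(1313²−753²) = 1075.6 m/s.
tᵢ = 2·16.7·1075.6/(753·1313) = 0.03634 s.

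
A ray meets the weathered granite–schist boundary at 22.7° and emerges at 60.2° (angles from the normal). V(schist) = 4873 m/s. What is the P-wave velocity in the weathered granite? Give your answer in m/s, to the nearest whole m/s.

2167 m/s

sin 22.7° = 0.3859; sin 60.2° = 0.8678.
V₁ = V₂·(sin θ₁/sin θ₂) = 4873·(0.3859/0.8678) = 2167.08 m/s.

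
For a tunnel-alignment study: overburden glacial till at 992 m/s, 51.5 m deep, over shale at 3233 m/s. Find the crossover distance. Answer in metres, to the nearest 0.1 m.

141.4 m

x_cross = 2h·√((V₂+V₁)/(V₂−V₁)).
(V₂+V₁)/(V₂−V₁) = (3233+992)/(3233−992) = 1.8853; √ = 1.3731.
x_cross = 2·51.5·1.3731 = 141.43 m.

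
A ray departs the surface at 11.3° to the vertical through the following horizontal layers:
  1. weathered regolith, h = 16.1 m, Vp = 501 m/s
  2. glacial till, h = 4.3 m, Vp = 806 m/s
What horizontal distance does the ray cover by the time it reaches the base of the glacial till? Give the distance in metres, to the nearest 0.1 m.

4.6 m

Ray parameter p = sin 11.3° / 501 m/s = 3.9111e-04 s/m.
Layer 1: θ = 11.30°; offset = 16.1·tan 11.30° = 3.217 m.
Layer 2: sin θ = p·806 = 0.3152 → θ = 18.37°; offset = 4.3·tan 18.37° = 1.428 m.
Summing the layer offsets gives 4.645 m.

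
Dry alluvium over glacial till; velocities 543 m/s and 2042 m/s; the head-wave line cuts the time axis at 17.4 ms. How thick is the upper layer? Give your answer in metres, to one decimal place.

h = tᵢ·V₁·V₂ / (2·√(V₂²−V₁²)).
√(V₂²−V₁²) = √(2042² − 543²) = 1968.5 m/s.
h = 0.0174 s × 543 × 2042 / (2 × 1968.5) = 4.90 m.

4.9 m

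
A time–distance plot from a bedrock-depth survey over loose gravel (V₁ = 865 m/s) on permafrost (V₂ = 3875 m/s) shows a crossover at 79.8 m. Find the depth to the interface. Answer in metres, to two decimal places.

x_cross = 2h·√((V₂+V₁)/(V₂−V₁)) → h = x_cross / (2·√((V₂+V₁)/(V₂−V₁))).
√((V₂+V₁)/(V₂−V₁)) = √((3875+865)/(3875−865)) = 1.2549.
h = 79.8 / (2·1.2549) = 31.80 m.

31.80 m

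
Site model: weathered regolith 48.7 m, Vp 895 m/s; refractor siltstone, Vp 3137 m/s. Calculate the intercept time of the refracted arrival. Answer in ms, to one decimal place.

104.3 ms

θ_c = arcsin(V₁/V₂) = arcsin(895/3137) = 16.58°; cos θ_c = 0.9584.
tᵢ = 2h·cos θ_c / V₁ = 2·48.7·0.9584 / 895 = 0.10430 s.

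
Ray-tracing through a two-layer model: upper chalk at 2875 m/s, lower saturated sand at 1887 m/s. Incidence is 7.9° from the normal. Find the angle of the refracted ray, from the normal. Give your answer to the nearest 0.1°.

5.2°

sin θ₁/V₁ = sin θ₂/V₂ ⇒ sin θ₂ = 1887·sin 7.9°/2875 = 1887·0.1374/2875 = 0.0902.
θ₂ = sin⁻¹(0.0902) = 5.18° (from vertical).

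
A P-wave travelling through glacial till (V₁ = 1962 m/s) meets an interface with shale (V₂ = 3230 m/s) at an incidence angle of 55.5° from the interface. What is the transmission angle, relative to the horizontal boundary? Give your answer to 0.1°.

21.2°

Convert to the normal: θ₁ = 90° − 55.5° = 34.5°.
sin θ₁/V₁ = sin θ₂/V₂ ⇒ sin θ₂ = 3230·sin 34.5°/1962 = 3230·0.5664/1962 = 0.9325.
θ₂ = sin⁻¹(0.9325) = 68.82° (from vertical).
From the interface: 90° − 68.82° = 21.18°.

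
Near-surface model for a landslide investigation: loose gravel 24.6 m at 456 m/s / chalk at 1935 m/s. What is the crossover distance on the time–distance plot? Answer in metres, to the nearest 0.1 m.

x_cross = 2h·√((V₂+V₁)/(V₂−V₁)).
(V₂+V₁)/(V₂−V₁) = (1935+456)/(1935−456) = 1.6166; √ = 1.2715.
x_cross = 2·24.6·1.2715 = 62.56 m.

62.6 m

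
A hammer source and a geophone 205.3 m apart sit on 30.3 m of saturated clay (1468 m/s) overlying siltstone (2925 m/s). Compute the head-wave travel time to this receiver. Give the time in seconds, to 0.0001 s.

0.1059 s

t = x/V₂ + 2h·√(V₂²−V₁²)/(V₁V₂).
√(V₂²−V₁²) = √(2925²−1468²) = 2529.9 m/s; delay term = 2·30.3·2529.9/(1468·2925) = 0.03571 s.
t = 205.3/2925 + 0.03571 = 0.10589 s.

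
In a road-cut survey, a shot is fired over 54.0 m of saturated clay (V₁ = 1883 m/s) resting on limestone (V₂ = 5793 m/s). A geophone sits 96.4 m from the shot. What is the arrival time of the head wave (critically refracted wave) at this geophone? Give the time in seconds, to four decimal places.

θ_c = arcsin(V₁/V₂) = arcsin(1883/5793) = 18.97°, cos θ_c = 0.9457.
Intercept time tᵢ = 2h cos θ_c / V₁ = 2·54.0·0.9457/1883 = 0.05424 s.
t = x/V₂ + tᵢ = 96.4/5793 + 0.05424 = 0.07088 s.

0.0709 s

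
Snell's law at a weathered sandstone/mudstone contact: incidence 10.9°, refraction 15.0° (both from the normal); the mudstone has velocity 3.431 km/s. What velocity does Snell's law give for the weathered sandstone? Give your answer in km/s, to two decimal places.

2.51 km/s

Snell's law: sin 10.9°/V₁ = sin 15.0°/V₂.
V₁ = V₂·sin 10.9°/sin 15.0° = 3.431 × 0.7306 = 2.51 km/s.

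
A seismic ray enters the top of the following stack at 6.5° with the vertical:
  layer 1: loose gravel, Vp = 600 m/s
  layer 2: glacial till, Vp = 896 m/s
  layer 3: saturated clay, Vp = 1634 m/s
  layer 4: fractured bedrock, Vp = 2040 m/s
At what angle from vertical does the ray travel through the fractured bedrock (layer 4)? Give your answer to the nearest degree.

23°

Ray parameter p = sin 6.5° / 600 = 1.8867e-04 s/m.
sin θ_4 = p·V_4 = 1.8867e-04 × 2040 = 0.3849.
θ_4 = arcsin 0.3849 = 22.64°.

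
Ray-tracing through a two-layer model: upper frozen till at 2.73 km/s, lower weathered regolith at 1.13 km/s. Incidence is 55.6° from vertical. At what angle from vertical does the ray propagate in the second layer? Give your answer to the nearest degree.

20°

sin θ₁/V₁ = sin θ₂/V₂ ⇒ sin θ₂ = 1.13·sin 55.6°/2.73 = 1.13·0.8251/2.73 = 0.3415.
θ₂ = arcsin 0.3415 = 19.97° from the normal.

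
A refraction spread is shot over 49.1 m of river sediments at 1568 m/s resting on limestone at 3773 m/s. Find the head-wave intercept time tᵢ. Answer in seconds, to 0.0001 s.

0.0570 s

θ_c = arcsin(V₁/V₂) = arcsin(1568/3773) = 24.56°; cos θ_c = 0.9096.
tᵢ = 2h·cos θ_c / V₁ = 2·49.1·0.9096 / 1568 = 0.05696 s.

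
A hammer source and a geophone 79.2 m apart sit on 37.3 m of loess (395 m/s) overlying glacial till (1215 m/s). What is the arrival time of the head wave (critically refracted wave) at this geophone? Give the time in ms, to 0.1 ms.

243.8 ms

t = x/V₂ + 2h·√(V₂²−V₁²)/(V₁V₂).
√(V₂²−V₁²) = √(1215²−395²) = 1149.0 m/s; delay term = 2·37.3·1149.0/(395·1215) = 0.17860 s.
t = 79.2/1215 + 0.17860 = 0.24379 s.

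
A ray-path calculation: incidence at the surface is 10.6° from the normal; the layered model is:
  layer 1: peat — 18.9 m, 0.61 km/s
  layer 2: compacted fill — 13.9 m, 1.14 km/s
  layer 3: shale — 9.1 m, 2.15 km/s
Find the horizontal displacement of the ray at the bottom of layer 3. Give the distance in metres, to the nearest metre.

Apply Snell's law at each interface; in layer i the horizontal offset is hᵢ·tan θᵢ.
Layer 1: θ = 10.60°; offset = 18.9·tan 10.60° = 3.537 m.
Layer 2: sin θ = 1.14·sin 10.6°/0.61 = 0.3438, θ = 20.11°; offset = 13.9·tan 20.11° = 5.089 m.
Layer 3: sin θ = 2.15·sin 10.6°/0.61 = 0.6484, θ = 40.42°; offset = 9.1·tan 40.42° = 7.750 m.
Total horizontal offset = 16.375 m.

16 m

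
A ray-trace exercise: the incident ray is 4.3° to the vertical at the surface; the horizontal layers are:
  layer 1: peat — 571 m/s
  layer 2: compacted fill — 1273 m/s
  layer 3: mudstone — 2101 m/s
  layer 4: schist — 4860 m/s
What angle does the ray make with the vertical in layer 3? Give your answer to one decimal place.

16.0°

Snell's law across each interface conserves sin θ / V, so sin θ_3 = V_3·sin θ₁/V₁.
sin θ_3 = 2101 × sin 4.3° / 571 = 0.2759.
θ_3 = arcsin 0.2759 = 16.01°.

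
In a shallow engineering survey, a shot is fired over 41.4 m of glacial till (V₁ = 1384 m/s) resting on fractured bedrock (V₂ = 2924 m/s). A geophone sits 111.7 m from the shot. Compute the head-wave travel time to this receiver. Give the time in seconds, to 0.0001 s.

θ_c = arcsin(V₁/V₂) = arcsin(1384/2924) = 28.25°, cos θ_c = 0.8809.
Intercept time tᵢ = 2h cos θ_c / V₁ = 2·41.4·0.8809/1384 = 0.05270 s.
t = x/V₂ + tᵢ = 111.7/2924 + 0.05270 = 0.09090 s.

0.0909 s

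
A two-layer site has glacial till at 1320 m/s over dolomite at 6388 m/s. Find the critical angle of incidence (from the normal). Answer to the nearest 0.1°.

At critical incidence the refracted ray runs along the interface (θ₂ = 90°), so sin θ_c = V₁/V₂.
θ_c = arcsin(1320/6388) = arcsin 0.2066 = 11.93°.

11.9°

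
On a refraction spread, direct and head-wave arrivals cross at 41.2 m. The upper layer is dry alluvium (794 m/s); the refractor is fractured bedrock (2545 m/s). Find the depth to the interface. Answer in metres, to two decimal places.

14.92 m

h = (x_cross/2)·√((V₂−V₁)/(V₂+V₁)).
(V₂−V₁)/(V₂+V₁) = (2545−794)/(2545+794) = 0.5244; √ = 0.7242.
h = (41.2/2)·0.7242 = 14.92 m.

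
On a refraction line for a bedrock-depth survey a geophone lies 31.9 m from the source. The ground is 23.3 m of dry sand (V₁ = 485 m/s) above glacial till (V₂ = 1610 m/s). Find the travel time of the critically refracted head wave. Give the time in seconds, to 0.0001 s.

0.1114 s

θ_c = arcsin(V₁/V₂) = arcsin(485/1610) = 17.53°, cos θ_c = 0.9535.
Intercept time tᵢ = 2h cos θ_c / V₁ = 2·23.3·0.9535/485 = 0.09162 s.
t = x/V₂ + tᵢ = 31.9/1610 + 0.09162 = 0.11143 s.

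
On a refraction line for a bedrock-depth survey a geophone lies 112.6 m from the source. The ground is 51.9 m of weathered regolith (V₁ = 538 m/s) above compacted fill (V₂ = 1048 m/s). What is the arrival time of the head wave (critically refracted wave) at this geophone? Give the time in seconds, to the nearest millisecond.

t = x/V₂ + 2h·√(V₂²−V₁²)/(V₁V₂).
√(V₂²−V₁²) = √(1048²−538²) = 899.4 m/s; delay term = 2·51.9·899.4/(538·1048) = 0.16557 s.
t = 112.6/1048 + 0.16557 = 0.27302 s.

0.273 s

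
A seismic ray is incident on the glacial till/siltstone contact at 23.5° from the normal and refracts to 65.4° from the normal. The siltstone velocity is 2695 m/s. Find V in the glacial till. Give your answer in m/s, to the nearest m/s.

sin 23.5° = 0.3987; sin 65.4° = 0.9092.
V₁ = V₂·(sin θ₁/sin θ₂) = 2695·(0.3987/0.9092) = 1181.90 m/s.

1182 m/s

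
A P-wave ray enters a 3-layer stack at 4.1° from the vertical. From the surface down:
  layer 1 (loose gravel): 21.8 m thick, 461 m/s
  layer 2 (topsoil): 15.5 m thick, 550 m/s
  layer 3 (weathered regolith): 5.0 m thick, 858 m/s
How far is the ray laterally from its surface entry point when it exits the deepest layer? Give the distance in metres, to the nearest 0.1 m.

Ray parameter p = sin 4.1° / 461 m/s = 1.5509e-04 s/m.
Layer 1: θ = 4.10°; offset = 21.8·tan 4.10° = 1.563 m.
Layer 2: sin θ = p·550 = 0.0853 → θ = 4.89°; offset = 15.5·tan 4.89° = 1.327 m.
Layer 3: sin θ = p·858 = 0.1331 → θ = 7.65°; offset = 5.0·tan 7.65° = 0.671 m.
Total horizontal offset = 3.561 m.

3.6 m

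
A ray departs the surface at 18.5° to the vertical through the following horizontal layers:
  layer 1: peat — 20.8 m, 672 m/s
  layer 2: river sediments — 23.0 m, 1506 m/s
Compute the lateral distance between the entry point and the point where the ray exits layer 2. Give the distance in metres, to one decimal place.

p = sin θ₁/V₁ = sin 18.5°/672 = 4.7218e-04 s/m is conserved through the stack.
Layer 1: θ = 18.50°; offset = 20.8·tan 18.50° = 6.960 m.
Layer 2: sin θ = p·1506 = 0.7111 → θ = 45.32°; offset = 23.0·tan 45.32° = 23.262 m.
Summing the layer offsets gives 30.222 m.

30.2 m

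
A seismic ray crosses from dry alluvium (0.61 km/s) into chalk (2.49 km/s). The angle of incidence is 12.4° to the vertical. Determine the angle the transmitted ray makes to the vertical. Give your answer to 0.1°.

sin θ₁/V₁ = sin θ₂/V₂ ⇒ sin θ₂ = 2.49·sin 12.4°/0.61 = 2.49·0.2147/0.61 = 0.8765.
θ₂ = sin⁻¹(0.8765) = 61.23° (from vertical).

61.2°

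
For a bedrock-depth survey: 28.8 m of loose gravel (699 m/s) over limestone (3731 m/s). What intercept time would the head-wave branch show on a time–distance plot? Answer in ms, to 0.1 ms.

80.9 ms

tᵢ = 2h·√(V₂²−V₁²)/(V₁V₂).
√(V₂²−V₁²) = √(3731²−699²) = 3664.9 m/s.
tᵢ = 2·28.8·3664.9/(699·3731) = 0.08094 s.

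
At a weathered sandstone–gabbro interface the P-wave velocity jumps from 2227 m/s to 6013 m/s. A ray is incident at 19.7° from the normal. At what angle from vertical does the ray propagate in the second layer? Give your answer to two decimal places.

Snell's law: sin θ₂ = (V₂/V₁)·sin θ₁ = (6013/2227)·sin 19.7° = 0.9102.
θ₂ = sin⁻¹(0.9102) = 65.53° (from vertical).

65.53°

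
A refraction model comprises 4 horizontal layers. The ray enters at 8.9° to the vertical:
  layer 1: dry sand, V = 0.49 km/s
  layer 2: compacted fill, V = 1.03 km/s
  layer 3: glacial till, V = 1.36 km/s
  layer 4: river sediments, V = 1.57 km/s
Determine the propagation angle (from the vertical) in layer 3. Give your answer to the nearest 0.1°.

Ray parameter p = sin 8.9° / 0.49 = 3.1574e-01 s/km.
sin θ_3 = p·V_3 = 3.1574e-01 × 1.36 = 0.4294.
θ_3 = arcsin 0.4294 = 25.43°.

25.4°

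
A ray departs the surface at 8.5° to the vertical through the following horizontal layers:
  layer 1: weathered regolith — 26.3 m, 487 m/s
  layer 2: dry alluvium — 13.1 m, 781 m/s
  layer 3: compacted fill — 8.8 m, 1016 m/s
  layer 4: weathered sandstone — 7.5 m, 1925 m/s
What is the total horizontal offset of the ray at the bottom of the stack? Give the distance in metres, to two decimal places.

15.38 m

p = sin θ₁/V₁ = sin 8.5°/487 = 3.0351e-04 s/m is conserved through the stack.
Layer 1: θ = 8.50°; offset = 26.3·tan 8.50° = 3.9306 m.
Layer 2: sin θ = p·781 = 0.2370 → θ = 13.71°; offset = 13.1·tan 13.71° = 3.1963 m.
Layer 3: sin θ = p·1016 = 0.3084 → θ = 17.96°; offset = 8.8·tan 17.96° = 2.8526 m.
Layer 4: sin θ = p·1925 = 0.5843 → θ = 35.75°; offset = 7.5·tan 35.75° = 5.3993 m.
Summing the layer offsets gives 15.3789 m.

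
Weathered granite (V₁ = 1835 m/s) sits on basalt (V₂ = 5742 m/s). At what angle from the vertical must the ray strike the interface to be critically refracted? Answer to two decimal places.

Critical incidence: sin θ_c = V₁/V₂ = 1835/5742 = 0.3196.
θ_c = arcsin 0.3196 = 18.64°.

18.64°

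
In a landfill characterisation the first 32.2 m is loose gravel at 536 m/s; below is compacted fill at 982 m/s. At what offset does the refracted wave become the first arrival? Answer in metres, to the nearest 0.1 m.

118.8 m

θ_c = arcsin(536/982) = 33.08°, so cos θ_c = 0.8379 and tᵢ = 2h cos θ_c/V₁ = 0.1007 s.
At crossover x/V₁ = x/V₂ + tᵢ ⇒ x = tᵢ/(1/V₁ − 1/V₂) = 0.10067/(1.8657e-03 − 1.0183e-03) = 118.81 m.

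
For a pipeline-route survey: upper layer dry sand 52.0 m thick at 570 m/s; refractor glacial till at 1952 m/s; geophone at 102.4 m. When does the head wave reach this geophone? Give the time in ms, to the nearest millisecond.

t = x/V₂ + 2h·√(V₂²−V₁²)/(V₁V₂).
√(V₂²−V₁²) = √(1952²−570²) = 1866.9 m/s; delay term = 2·52.0·1866.9/(570·1952) = 0.17450 s.
t = 102.4/1952 + 0.17450 = 0.22696 s.

227 ms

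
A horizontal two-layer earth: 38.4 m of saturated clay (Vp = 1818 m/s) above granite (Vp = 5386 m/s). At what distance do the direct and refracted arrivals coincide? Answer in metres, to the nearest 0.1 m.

109.1 m

θ_c = arcsin(1818/5386) = 19.73°, so cos θ_c = 0.9413 and tᵢ = 2h cos θ_c/V₁ = 0.0398 s.
At crossover x/V₁ = x/V₂ + tᵢ ⇒ x = tᵢ/(1/V₁ − 1/V₂) = 0.03976/(5.5006e-04 − 1.8567e-04) = 109.13 m.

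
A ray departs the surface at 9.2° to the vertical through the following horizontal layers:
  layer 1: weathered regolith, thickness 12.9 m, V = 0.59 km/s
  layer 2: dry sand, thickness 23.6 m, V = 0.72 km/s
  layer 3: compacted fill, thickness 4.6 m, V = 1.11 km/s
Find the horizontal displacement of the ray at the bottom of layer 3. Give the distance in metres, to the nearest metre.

Ray parameter p = sin 9.2° / 0.59 km/s = 2.7099e-01 s/km.
Layer 1: θ = 9.20°; offset = 12.9·tan 9.20° = 2.089 m.
Layer 2: sin θ = p·0.72 = 0.1951 → θ = 11.25°; offset = 23.6·tan 11.25° = 4.695 m.
Layer 3: sin θ = p·1.11 = 0.3008 → θ = 17.51°; offset = 4.6·tan 17.51° = 1.451 m.
Total horizontal offset = 8.235 m.

8 m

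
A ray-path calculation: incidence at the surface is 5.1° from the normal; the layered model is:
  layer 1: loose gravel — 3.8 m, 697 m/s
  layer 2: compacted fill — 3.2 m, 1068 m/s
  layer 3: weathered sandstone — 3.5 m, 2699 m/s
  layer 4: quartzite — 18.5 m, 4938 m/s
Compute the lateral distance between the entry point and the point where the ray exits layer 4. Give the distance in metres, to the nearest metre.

17 m

p = sin θ₁/V₁ = sin 5.1°/697 = 1.2754e-04 s/m is conserved through the stack.
Layer 1: θ = 5.10°; offset = 3.8·tan 5.10° = 0.339 m.
Layer 2: sin θ = p·1068 = 0.1362 → θ = 7.83°; offset = 3.2·tan 7.83° = 0.440 m.
Layer 3: sin θ = p·2699 = 0.3442 → θ = 20.13°; offset = 3.5·tan 20.13° = 1.283 m.
Layer 4: sin θ = p·4938 = 0.6298 → θ = 39.03°; offset = 18.5·tan 39.03° = 14.999 m.
Summing the layer offsets gives 17.062 m.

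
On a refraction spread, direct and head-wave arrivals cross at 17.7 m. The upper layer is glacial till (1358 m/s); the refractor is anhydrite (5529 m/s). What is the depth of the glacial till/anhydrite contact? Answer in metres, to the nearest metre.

7 m

x_cross = 2h·√((V₂+V₁)/(V₂−V₁)) → h = x_cross / (2·√((V₂+V₁)/(V₂−V₁))).
√((V₂+V₁)/(V₂−V₁)) = √((5529+1358)/(5529−1358)) = 1.2850.
h = 17.7 / (2·1.2850) = 6.89 m.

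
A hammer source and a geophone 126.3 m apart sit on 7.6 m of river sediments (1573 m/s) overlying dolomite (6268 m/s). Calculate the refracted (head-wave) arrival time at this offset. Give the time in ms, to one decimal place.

t = x/V₂ + 2h·√(V₂²−V₁²)/(V₁V₂).
√(V₂²−V₁²) = √(6268²−1573²) = 6067.4 m/s; delay term = 2·7.6·6067.4/(1573·6268) = 0.00935 s.
t = 126.3/6268 + 0.00935 = 0.02950 s.

29.5 ms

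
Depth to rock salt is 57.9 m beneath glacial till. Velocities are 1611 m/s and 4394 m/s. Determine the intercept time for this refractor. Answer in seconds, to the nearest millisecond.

tᵢ = 2h·√(V₂²−V₁²)/(V₁V₂).
√(V₂²−V₁²) = √(4394²−1611²) = 4088.0 m/s.
tᵢ = 2·57.9·4088.0/(1611·4394) = 0.06688 s.

0.067 s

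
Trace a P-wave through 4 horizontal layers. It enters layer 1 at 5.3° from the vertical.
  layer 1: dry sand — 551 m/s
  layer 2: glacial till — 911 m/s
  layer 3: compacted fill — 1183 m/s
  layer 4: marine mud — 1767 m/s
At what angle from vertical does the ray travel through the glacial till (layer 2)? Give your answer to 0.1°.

8.8°

Snell's law across each interface conserves sin θ / V, so sin θ_2 = V_2·sin θ₁/V₁.
sin θ_2 = 911 × sin 5.3° / 551 = 0.1527.
θ_2 = 8.78° from the vertical.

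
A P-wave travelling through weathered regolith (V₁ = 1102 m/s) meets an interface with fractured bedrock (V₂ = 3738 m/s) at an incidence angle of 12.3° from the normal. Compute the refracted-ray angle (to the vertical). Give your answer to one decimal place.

46.3°

sin θ₁/V₁ = sin θ₂/V₂ ⇒ sin θ₂ = 3738·sin 12.3°/1102 = 3738·0.2130/1102 = 0.7226.
θ₂ = arcsin 0.7226 = 46.27° from the normal.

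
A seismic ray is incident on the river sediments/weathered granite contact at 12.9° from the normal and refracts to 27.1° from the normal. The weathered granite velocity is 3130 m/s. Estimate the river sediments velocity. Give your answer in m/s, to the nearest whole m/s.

sin 12.9° = 0.2233; sin 27.1° = 0.4555.
V₁ = V₂·(sin θ₁/sin θ₂) = 3130·(0.2233/0.4555) = 1533.93 m/s.

1534 m/s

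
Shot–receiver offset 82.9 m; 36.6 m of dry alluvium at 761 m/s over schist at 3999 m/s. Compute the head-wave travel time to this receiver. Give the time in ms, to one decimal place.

t = x/V₂ + 2h·√(V₂²−V₁²)/(V₁V₂).
√(V₂²−V₁²) = √(3999²−761²) = 3925.9 m/s; delay term = 2·36.6·3925.9/(761·3999) = 0.09443 s.
t = 82.9/3999 + 0.09443 = 0.11516 s.

115.2 ms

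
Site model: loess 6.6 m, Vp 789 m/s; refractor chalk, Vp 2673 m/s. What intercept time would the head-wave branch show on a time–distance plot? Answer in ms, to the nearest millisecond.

16 ms

θ_c = arcsin(V₁/V₂) = arcsin(789/2673) = 17.17°; cos θ_c = 0.9554.
tᵢ = 2h·cos θ_c / V₁ = 2·6.6·0.9554 / 789 = 0.01598 s.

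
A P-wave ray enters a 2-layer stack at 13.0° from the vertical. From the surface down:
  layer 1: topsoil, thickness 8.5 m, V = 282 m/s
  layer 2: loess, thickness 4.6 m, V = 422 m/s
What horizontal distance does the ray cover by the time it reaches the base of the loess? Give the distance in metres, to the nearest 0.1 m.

Apply Snell's law at each interface; in layer i the horizontal offset is hᵢ·tan θᵢ.
Layer 1: θ = 13.00°; offset = 8.5·tan 13.00° = 1.962 m.
Layer 2: sin θ = 422·sin 13.0°/282 = 0.3366, θ = 19.67°; offset = 4.6·tan 19.67° = 1.644 m.
Σ offsets = 3.607 m.

3.6 m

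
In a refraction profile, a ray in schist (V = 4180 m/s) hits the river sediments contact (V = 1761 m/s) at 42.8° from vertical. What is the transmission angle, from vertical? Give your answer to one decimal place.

Snell's law: sin θ₂ = (V₂/V₁)·sin θ₁ = (1761/4180)·sin 42.8° = 0.2862.
θ₂ = sin⁻¹(0.2862) = 16.63° (from vertical).

16.6°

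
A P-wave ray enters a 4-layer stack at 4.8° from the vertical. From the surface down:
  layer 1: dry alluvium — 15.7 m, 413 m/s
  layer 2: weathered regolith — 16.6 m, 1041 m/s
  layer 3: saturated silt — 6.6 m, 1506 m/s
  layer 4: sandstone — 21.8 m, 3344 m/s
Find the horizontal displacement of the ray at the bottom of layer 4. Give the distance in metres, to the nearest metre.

Apply Snell's law at each interface; in layer i the horizontal offset is hᵢ·tan θᵢ.
Layer 1: θ = 4.80°; offset = 15.7·tan 4.80° = 1.318 m.
Layer 2: sin θ = 1041·sin 4.8°/413 = 0.2109, θ = 12.18°; offset = 16.6·tan 12.18° = 3.582 m.
Layer 3: sin θ = 1506·sin 4.8°/413 = 0.3051, θ = 17.77°; offset = 6.6·tan 17.77° = 2.115 m.
Layer 4: sin θ = 3344·sin 4.8°/413 = 0.6775, θ = 42.65°; offset = 21.8·tan 42.65° = 20.082 m.
Σ offsets = 27.097 m.

27 m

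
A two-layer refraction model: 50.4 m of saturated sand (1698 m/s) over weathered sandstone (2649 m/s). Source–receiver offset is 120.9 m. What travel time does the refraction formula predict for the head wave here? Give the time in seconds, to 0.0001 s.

0.0912 s

θ_c = arcsin(V₁/V₂) = arcsin(1698/2649) = 39.87°, cos θ_c = 0.7675.
Intercept time tᵢ = 2h cos θ_c / V₁ = 2·50.4·0.7675/1698 = 0.04556 s.
t = x/V₂ + tᵢ = 120.9/2649 + 0.04556 = 0.09120 s.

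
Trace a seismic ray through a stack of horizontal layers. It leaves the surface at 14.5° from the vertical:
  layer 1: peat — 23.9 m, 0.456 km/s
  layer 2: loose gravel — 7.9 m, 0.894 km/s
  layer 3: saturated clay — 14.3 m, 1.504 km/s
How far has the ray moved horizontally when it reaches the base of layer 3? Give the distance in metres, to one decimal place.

31.6 m

Apply Snell's law at each interface; in layer i the horizontal offset is hᵢ·tan θᵢ.
Layer 1: θ = 14.50°; offset = 23.9·tan 14.50° = 6.181 m.
Layer 2: sin θ = 0.894·sin 14.5°/0.456 = 0.4909, θ = 29.40°; offset = 7.9·tan 29.40° = 4.451 m.
Layer 3: sin θ = 1.504·sin 14.5°/0.456 = 0.8258, θ = 55.67°; offset = 14.3·tan 55.67° = 20.940 m.
Σ offsets = 31.572 m.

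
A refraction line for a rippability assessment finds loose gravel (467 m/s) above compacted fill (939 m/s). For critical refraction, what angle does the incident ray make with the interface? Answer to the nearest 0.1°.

60.2°

Critical incidence: sin θ_c = V₁/V₂ = 467/939 = 0.4973.
θ_c = arcsin 0.4973 = 29.82°.
Measured from the interface: 90° − 29.82° = 60.18°.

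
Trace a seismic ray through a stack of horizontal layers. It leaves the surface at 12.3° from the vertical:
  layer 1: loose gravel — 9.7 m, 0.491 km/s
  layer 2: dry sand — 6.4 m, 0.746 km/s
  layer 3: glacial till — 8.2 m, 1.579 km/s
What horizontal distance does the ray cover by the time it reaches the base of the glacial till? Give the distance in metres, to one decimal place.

12.0 m

Apply Snell's law at each interface; in layer i the horizontal offset is hᵢ·tan θᵢ.
Layer 1: θ = 12.30°; offset = 9.7·tan 12.30° = 2.115 m.
Layer 2: sin θ = 0.746·sin 12.3°/0.491 = 0.3237, θ = 18.88°; offset = 6.4·tan 18.88° = 2.189 m.
Layer 3: sin θ = 1.579·sin 12.3°/0.491 = 0.6851, θ = 43.24°; offset = 8.2·tan 43.24° = 7.712 m.
Σ offsets = 12.016 m.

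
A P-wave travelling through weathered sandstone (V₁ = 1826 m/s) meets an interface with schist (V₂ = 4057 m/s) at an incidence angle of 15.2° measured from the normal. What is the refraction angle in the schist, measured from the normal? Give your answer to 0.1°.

Snell's law: sin θ₂ = (V₂/V₁)·sin θ₁ = (4057/1826)·sin 15.2° = 0.5825.
θ₂ = arcsin 0.5825 = 35.63° from the normal.

35.6°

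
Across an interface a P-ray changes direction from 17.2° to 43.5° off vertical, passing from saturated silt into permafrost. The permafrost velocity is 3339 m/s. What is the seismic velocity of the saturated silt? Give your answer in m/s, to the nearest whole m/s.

Snell's law: sin 17.2°/V₁ = sin 43.5°/V₂.
V₁ = V₂·sin 17.2°/sin 43.5° = 3339 × 0.4296 = 1434.39 m/s.

1434 m/s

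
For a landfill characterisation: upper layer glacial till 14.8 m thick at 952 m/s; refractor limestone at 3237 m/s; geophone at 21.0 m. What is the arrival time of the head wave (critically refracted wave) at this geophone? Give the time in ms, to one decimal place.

36.2 ms

θ_c = arcsin(V₁/V₂) = arcsin(952/3237) = 17.10°, cos θ_c = 0.9558.
Intercept time tᵢ = 2h cos θ_c / V₁ = 2·14.8·0.9558/952 = 0.02972 s.
t = x/V₂ + tᵢ = 21.0/3237 + 0.02972 = 0.03620 s.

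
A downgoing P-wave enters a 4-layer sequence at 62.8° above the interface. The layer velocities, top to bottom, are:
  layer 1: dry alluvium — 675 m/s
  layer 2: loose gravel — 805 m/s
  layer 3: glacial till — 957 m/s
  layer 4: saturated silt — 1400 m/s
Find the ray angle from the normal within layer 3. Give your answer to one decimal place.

40.4°

From the normal: θ₁ = 90° − 62.8° = 27.2°.
Ray parameter p = sin 27.2° / 675 = 6.7718e-04 s/m.
sin θ_3 = p·V_3 = 6.7718e-04 × 957 = 0.6481.
θ_3 = 40.40° from the vertical.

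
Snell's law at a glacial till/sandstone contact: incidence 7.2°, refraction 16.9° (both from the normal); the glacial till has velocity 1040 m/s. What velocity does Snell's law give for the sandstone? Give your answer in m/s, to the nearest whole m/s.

2412 m/s

Snell's law: sin 7.2°/V₁ = sin 16.9°/V₂.
V₂ = V₁·sin 16.9°/sin 7.2° = 1040 × 2.3194 = 2412.21 m/s.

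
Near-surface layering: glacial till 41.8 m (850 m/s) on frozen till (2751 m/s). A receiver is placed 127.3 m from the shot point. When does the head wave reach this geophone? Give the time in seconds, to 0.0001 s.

0.1398 s

t = x/V₂ + 2h·√(V₂²−V₁²)/(V₁V₂).
√(V₂²−V₁²) = √(2751²−850²) = 2616.4 m/s; delay term = 2·41.8·2616.4/(850·2751) = 0.09354 s.
t = 127.3/2751 + 0.09354 = 0.13981 s.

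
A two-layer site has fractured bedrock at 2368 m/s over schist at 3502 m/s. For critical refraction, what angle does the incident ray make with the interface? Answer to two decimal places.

At critical incidence the refracted ray runs along the interface (θ₂ = 90°), so sin θ_c = V₁/V₂.
θ_c = arcsin(2368/3502) = arcsin 0.6762 = 42.55°.
Measured from the interface: 90° − 42.55° = 47.45°.

47.45°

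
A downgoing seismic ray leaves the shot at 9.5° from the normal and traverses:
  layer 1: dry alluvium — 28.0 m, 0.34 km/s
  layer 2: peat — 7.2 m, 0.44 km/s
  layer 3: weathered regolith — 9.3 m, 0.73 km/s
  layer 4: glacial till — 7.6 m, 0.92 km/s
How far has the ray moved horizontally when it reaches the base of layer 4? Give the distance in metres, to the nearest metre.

Apply Snell's law at each interface; in layer i the horizontal offset is hᵢ·tan θᵢ.
Layer 1: θ = 9.50°; offset = 28.0·tan 9.50° = 4.686 m.
Layer 2: sin θ = 0.44·sin 9.5°/0.34 = 0.2136, θ = 12.33°; offset = 7.2·tan 12.33° = 1.574 m.
Layer 3: sin θ = 0.73·sin 9.5°/0.34 = 0.3544, θ = 20.75°; offset = 9.3·tan 20.75° = 3.524 m.
Layer 4: sin θ = 0.92·sin 9.5°/0.34 = 0.4466, θ = 26.53°; offset = 7.6·tan 26.53° = 3.793 m.
Total horizontal offset = 13.578 m.

14 m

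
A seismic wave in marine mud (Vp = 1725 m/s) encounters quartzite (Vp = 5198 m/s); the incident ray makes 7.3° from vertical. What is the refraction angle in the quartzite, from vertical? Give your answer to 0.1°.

sin θ₁/V₁ = sin θ₂/V₂ ⇒ sin θ₂ = 5198·sin 7.3°/1725 = 5198·0.1271/1725 = 0.3829.
θ₂ = sin⁻¹(0.3829) = 22.51° (from vertical).

22.5°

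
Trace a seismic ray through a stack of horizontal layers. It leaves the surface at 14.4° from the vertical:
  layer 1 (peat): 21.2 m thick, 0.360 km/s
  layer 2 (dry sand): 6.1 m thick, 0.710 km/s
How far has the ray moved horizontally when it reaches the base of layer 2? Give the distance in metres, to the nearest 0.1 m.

8.9 m

Ray parameter p = sin 14.4° / 0.360 km/s = 6.9081e-01 s/km.
Layer 1: θ = 14.40°; offset = 21.2·tan 14.40° = 5.443 m.
Layer 2: sin θ = p·0.710 = 0.4905 → θ = 29.37°; offset = 6.1·tan 29.37° = 3.433 m.
Total horizontal offset = 8.876 m.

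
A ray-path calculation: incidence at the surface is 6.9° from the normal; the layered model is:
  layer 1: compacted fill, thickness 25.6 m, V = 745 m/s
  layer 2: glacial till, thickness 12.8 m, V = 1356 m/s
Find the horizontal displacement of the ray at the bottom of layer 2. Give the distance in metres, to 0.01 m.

Apply Snell's law at each interface; in layer i the horizontal offset is hᵢ·tan θᵢ.
Layer 1: θ = 6.90°; offset = 25.6·tan 6.90° = 3.0979 m.
Layer 2: sin θ = 1356·sin 6.9°/745 = 0.2187, θ = 12.63°; offset = 12.8·tan 12.63° = 2.8683 m.
Summing the layer offsets gives 5.9663 m.

5.97 m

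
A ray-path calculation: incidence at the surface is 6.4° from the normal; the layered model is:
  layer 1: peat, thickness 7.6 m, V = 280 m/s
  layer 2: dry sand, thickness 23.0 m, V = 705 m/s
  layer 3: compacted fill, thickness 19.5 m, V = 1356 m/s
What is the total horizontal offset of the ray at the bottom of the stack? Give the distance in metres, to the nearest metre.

20 m

p = sin θ₁/V₁ = sin 6.4°/280 = 3.9810e-04 s/m is conserved through the stack.
Layer 1: θ = 6.40°; offset = 7.6·tan 6.40° = 0.852 m.
Layer 2: sin θ = p·705 = 0.2807 → θ = 16.30°; offset = 23.0·tan 16.30° = 6.726 m.
Layer 3: sin θ = p·1356 = 0.5398 → θ = 32.67°; offset = 19.5·tan 32.67° = 12.505 m.
Summing the layer offsets gives 20.083 m.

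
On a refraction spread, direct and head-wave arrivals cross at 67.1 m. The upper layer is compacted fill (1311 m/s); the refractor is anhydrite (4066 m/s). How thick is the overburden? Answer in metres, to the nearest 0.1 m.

24.0 m

x_cross = 2h·√((V₂+V₁)/(V₂−V₁)) → h = x_cross / (2·√((V₂+V₁)/(V₂−V₁))).
√((V₂+V₁)/(V₂−V₁)) = √((4066+1311)/(4066−1311)) = 1.3970.
h = 67.1 / (2·1.3970) = 24.02 m.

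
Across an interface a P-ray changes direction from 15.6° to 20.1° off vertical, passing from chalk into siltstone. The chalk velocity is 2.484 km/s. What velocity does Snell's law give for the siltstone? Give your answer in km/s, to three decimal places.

3.174 km/s

sin 15.6° = 0.2689; sin 20.1° = 0.3437.
V₂ = V₁·(sin θ₂/sin θ₁) = 2.484·(0.3437/0.2689) = 3.174 km/s.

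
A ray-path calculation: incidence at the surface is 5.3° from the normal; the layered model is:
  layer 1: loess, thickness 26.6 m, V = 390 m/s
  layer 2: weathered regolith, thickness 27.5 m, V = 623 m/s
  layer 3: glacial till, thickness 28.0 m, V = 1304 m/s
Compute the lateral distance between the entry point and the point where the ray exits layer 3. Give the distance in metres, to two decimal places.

p = sin θ₁/V₁ = sin 5.3°/390 = 2.3685e-04 s/m is conserved through the stack.
Layer 1: θ = 5.30°; offset = 26.6·tan 5.30° = 2.4676 m.
Layer 2: sin θ = p·623 = 0.1476 → θ = 8.49°; offset = 27.5·tan 8.49° = 4.1027 m.
Layer 3: sin θ = p·1304 = 0.3088 → θ = 17.99°; offset = 28.0·tan 17.99° = 9.0923 m.
Σ offsets = 15.6626 m.

15.66 m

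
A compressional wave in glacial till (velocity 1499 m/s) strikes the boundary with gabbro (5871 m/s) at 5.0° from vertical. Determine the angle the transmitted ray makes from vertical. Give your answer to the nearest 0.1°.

20.0°

Snell's law: sin θ₂ = (V₂/V₁)·sin θ₁ = (5871/1499)·sin 5.0° = 0.3414.
θ₂ = sin⁻¹(0.3414) = 19.96° (from vertical).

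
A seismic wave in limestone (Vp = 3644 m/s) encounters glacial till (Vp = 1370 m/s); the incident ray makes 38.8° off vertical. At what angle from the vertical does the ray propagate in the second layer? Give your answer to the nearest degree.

14°

Snell's law: sin θ₂ = (V₂/V₁)·sin θ₁ = (1370/3644)·sin 38.8° = 0.2356.
θ₂ = sin⁻¹(0.2356) = 13.63° (from vertical).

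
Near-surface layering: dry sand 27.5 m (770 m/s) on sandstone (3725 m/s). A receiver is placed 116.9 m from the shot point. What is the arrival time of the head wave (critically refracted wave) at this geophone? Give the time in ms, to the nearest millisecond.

θ_c = arcsin(V₁/V₂) = arcsin(770/3725) = 11.93°, cos θ_c = 0.9784.
Intercept time tᵢ = 2h cos θ_c / V₁ = 2·27.5·0.9784/770 = 0.06989 s.
t = x/V₂ + tᵢ = 116.9/3725 + 0.06989 = 0.10127 s.

101 ms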